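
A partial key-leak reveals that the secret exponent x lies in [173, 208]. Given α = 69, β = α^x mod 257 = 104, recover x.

194

Compute 69^173 mod 257 = 180, then multiply by 69 repeatedly:
  69^173=180  69^174=84  69^175=142  69^176=32  69^177=152
  69^178=208  69^179=217  69^180=67  69^181=254  69^182=50
  69^183=109  69^184=68  69^185=66  69^186=185  69^187=172
  69^188=46  69^189=90  69^190=42  69^191=71  69^192=16
  69^193=76  69^194=104
Found 104 at exponent 194.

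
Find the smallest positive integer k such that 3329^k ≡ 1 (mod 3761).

80

The order of 3329 must divide p − 1 = 3760 = 2^4 · 5 · 47.
Divisors: 1, 2, 4, 5, 8, 10, 16, 20, 40, 47, 80, 94, 188, 235, 376, 470, 752, 940, 1880, 3760.
Check each in increasing order: 3329^1 ≡ 3329;  3329^2 ≡ 2335;  3329^4 ≡ 2536;  3329^5 ≡ 2660;  3329^8 ≡ 3747;  3329^10 ≡ 1159;  3329^16 ≡ 196;  3329^20 ≡ 604;  3329^40 ≡ 3760;  3329^47 ≡ 2072;  3329^80 ≡ 1.
Smallest exponent giving 1 is 80.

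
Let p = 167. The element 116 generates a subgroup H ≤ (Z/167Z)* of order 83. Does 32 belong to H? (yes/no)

yes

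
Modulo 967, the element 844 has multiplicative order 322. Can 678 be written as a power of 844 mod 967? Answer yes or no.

678 ∈ ⟨844⟩ iff 678^322 ≡ 1 (mod 967), since |⟨844⟩| = 322.
678^322 mod 967 = 1.
Since 1 = 1, 678 lies in the subgroup.

yes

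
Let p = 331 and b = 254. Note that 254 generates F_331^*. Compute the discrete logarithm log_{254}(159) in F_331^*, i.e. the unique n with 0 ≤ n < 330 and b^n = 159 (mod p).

153

Baby-step giant-step with m = ceil(sqrt(330)) = 19.
Baby table (254^j mod 331 for j=0..18):
  0:1  1:254  2:302  3:247  4:179  5:119  6:105  7:190
  8:265  9:117  10:259  11:248  12:102  13:90  14:21  15:38
  16:53  17:222  18:118
Giant step factor: 254^(-19) ≡ 311 (mod 331).
Scan 159·311^i mod 331 for i = 0, 1, …:
  i=0: 159   i=1: 130   i=2: 48   i=3: 33
  i=4: 2   i=5: 291   i=6: 138   i=7: 219
  i=8: 254
Match at i=8, j=1: n = 8·19 + 1 = 153.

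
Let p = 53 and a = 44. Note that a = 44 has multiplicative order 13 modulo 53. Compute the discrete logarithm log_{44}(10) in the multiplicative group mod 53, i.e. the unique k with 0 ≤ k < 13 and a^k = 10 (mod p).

6

Successive powers of 44 modulo 53:
  44^0=1  44^1=44  44^2=28  44^3=13  44^4=42  44^5=46
  44^6=10
So 44^6 ≡ 10 (mod 53), giving k = 6.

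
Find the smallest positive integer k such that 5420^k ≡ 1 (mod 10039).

The order of 5420 must divide p − 1 = 10038 = 2 · 3 · 7 · 239.
Divisors: 1, 2, 3, 6, 7, 14, 21, 42, 239, 478, 717, 1434, 1673, 3346, 5019, 10038.
Check each in increasing order: 5420^1 ≡ 5420;  5420^2 ≡ 2286;  5420^3 ≡ 1994;  5420^6 ≡ 592;  5420^7 ≡ 6199;  5420^14 ≡ 8348;  5420^21 ≡ 8246;  5420^42 ≡ 2369;  5420^239 ≡ 1777;  5420^478 ≡ 5483;  5420^717 ≡ 5461;  5420^1434 ≡ 6691;  5420^1673 ≡ 3731;  5420^3346 ≡ 6307;  5420^5019 ≡ 1.
Smallest exponent giving 1 is 5019.

5019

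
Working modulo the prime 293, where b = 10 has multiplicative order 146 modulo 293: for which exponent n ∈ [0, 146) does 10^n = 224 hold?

Successive powers of 10 modulo 293:
  10^0=1  10^1=10  10^2=100  10^3=121  10^4=38  10^5=87
  10^6=284  10^7=203  10^8=272  10^9=83  10^10=244  10^11=96
  10^12=81  10^13=224
So 10^13 ≡ 224 (mod 293), giving n = 13.

13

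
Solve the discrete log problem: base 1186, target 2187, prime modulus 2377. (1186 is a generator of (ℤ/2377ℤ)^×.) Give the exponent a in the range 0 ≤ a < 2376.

2374

Baby-step giant-step with m = ceil(sqrt(2376)) = 49.
Baby table (1186^j mod 2377 for j=0..48):
  0:1  1:1186  2:1789  3:1470  4:1079  5:868  6:207  7:671
  8:1888  9:34  10:2292  11:1401  12:63  13:1031  14:988  15:2284
  16:1421  17:13  18:1156  19:1864  20:94  21:2142  22:1776  23:314
  24:1592  25:774  26:442  27:1272  28:1574  29:819  30:1518  31:959
  32:1168  33:1834  34:169  35:766  36:462  37:1222  38:1699  39:1695
  40:1705  41:1680  42:554  43:992  44:2274  45:1446  46:1139  47:718
  48:582
Giant step factor: 1186^(-49) ≡ 1271 (mod 2377).
Scan 2187·1271^i mod 2377 for i = 0, 1, …:
  i=0: 2187   i=1: 964   i=2: 1089   i=3: 705
  i=4: 2303   i=5: 1026   i=6: 1450   i=7: 775
  i=8: 947   i=9: 875     …   i=47: 2096
  i=48: 1776
Match at i=48, j=22: a = 48·49 + 22 = 2374.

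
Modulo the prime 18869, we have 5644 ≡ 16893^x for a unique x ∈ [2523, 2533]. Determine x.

2526

Compute 16893^2523 mod 18869 = 5695, then multiply by 16893 repeatedly:
  16893^2523=5695  16893^2524=11473  16893^2525=9890  16893^2526=5644
Found 5644 at exponent 2526.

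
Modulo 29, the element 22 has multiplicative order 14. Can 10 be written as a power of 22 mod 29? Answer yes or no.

no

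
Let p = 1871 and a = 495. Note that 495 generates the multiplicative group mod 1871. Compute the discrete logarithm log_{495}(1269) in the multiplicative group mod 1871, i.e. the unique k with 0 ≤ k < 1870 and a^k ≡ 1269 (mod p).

Baby-step giant-step with m = ceil(sqrt(1870)) = 44.
Baby table (495^j mod 1871 for j=0..43):
  0:1  1:495  2:1795  3:1671  4:163  5:232  6:709  7:1078
  8:375  9:396  10:1436  11:1711  12:1253  13:934  14:193  15:114
  16:300  17:691  18:1523  19:1743  20:254  21:373  22:1277  23:1588
  24:240  25:927  26:470  27:646  28:1700  29:1421  30:1770  31:522
  32:192  33:1490  34:376  35:891  36:1360  37:1511  38:1416  39:1166
  40:902  41:1192  42:675  43:1087
Giant step factor: 495^(-44) ≡ 1460 (mod 1871).
Scan 1269·1460^i mod 1871 for i = 0, 1, …:
  i=0: 1269   i=1: 450   i=2: 279   i=3: 1333
  i=4: 340   i=5: 585   i=6: 924   i=7: 49
  i=8: 442   i=9: 1696     …   i=21: 972
  i=22: 902
Match at i=22, j=40: k = 22·44 + 40 = 1008.

1008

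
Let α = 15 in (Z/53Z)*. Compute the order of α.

13

The order of 15 must divide p − 1 = 52 = 2^2 · 13.
Divisors: 1, 2, 4, 13, 26, 52.
Check each in increasing order: 15^1 ≡ 15;  15^2 ≡ 13;  15^4 ≡ 10;  15^13 ≡ 1.
Smallest exponent giving 1 is 13.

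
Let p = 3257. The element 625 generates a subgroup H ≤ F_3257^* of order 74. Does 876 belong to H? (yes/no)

yes

876 ∈ ⟨625⟩ iff 876^74 ≡ 1 (mod 3257), since |⟨625⟩| = 74.
876^74 mod 3257 = 1.
Since 1 = 1, 876 lies in the subgroup.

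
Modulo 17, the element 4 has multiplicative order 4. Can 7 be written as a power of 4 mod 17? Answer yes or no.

no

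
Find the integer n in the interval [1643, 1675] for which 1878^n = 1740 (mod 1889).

Compute 1878^1643 mod 1889 = 1042, then multiply by 1878 repeatedly:
  1878^1643=1042  1878^1644=1761  1878^1645=1408  1878^1646=1513  1878^1647=358
  1878^1648=1729  1878^1649=1760  1878^1650=1419  1878^1651=1392  1878^1652=1689
  1878^1653=311  1878^1654=357  1878^1655=1740
Found 1740 at exponent 1655.

1655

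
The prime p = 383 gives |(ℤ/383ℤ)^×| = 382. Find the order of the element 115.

382

The order of 115 must divide p − 1 = 382 = 2 · 191.
Divisors: 1, 2, 191, 382.
Check each in increasing order: 115^1 ≡ 115;  115^2 ≡ 203;  115^191 ≡ 382;  115^382 ≡ 1.
Smallest exponent giving 1 is 382.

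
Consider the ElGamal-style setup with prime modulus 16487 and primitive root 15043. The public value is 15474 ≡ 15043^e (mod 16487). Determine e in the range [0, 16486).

Baby-step giant-step with m = ceil(sqrt(16486)) = 129.
Baby table (15043^j mod 16487 for j=0..128):
  0:1  1:15043  2:7774  3:1991  4:10221  5:13228  6:7201  7:5053
  8:7209  9:9988  10:3453  11:9429  12:2786  13:16331  14:10933  15:7294
  16:2657  17:4763  18:13794  19:14247  20:3108  21:12999  22:8137  23:5403
  24:12906  25:10533  26:7849  27:9100  28:16226  29:14170  30:15374  31:7933
  32:3213  33:9762  34:57  35:127  36:14456  37:14565  38:5552  39:12081
  40:14769  41:7742  42:15225  43:8758  44:15464  45:9869  46:10419  47:7595
  48:13162  49:3583  50:3066  51:7699  52:11369  53:4216  54:12286  55:15515
  56:2173  57:11205  58:10214  59:6849  60:2244  61:7603  62:1610  63:16314
  64:2507  65:7032  66:1784  67:12363  68:3249  69:7239  70:16129  71:5855
  72:3211  73:12650  74:996  75:12632  76:10501  77:4596  78:7637  79:1975
  80:351  81:4253  82:8319  83:6387  84:9892  85:10181  86:5040  87:9494
  88:7848  89:10544  90:8452  91:12179  92:5153  93:11192  94:12499  95:4709
  96:9335  97:6626  98:11003  99:5136  100:2766  101:12237  102:3836  103:448
  104:12568  105:3995  106:1670  107:12109  108:7311  109:11083  110:5025  111:14667
  112:6647  113:13653  114:3520  115:11603  116:12547  117:1345  118:3286  119:3272
  120:7001  121:13574  122:2187  123:7476  124:3641  125:1749  126:13442  127:11438
  128:3502
Giant step factor: 15043^(-129) ≡ 5259 (mod 16487).
Scan 15474·5259^i mod 16487 for i = 0, 1, …:
  i=0: 15474   i=1: 14421   i=2: 16326   i=3: 10625
  i=4: 2432   i=5: 12463   i=6: 7092   i=7: 3234
  i=8: 9509   i=9: 2760     …   i=25: 13384
  i=26: 3453
Match at i=26, j=10: e = 26·129 + 10 = 3364.

3364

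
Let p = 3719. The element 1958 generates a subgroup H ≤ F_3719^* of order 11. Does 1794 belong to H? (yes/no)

⟨1958⟩ has order 11; its elements mod 3719 are {1, 419, 768, 1216, 1268, 1958, 2171, 2213, 2222, 3165, 3194}.
1794 is not in this set.

no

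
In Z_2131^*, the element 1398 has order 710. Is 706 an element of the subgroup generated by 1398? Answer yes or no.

yes

706 ∈ ⟨1398⟩ iff 706^710 ≡ 1 (mod 2131), since |⟨1398⟩| = 710.
706^710 mod 2131 = 1.
Since 1 = 1, 706 lies in the subgroup.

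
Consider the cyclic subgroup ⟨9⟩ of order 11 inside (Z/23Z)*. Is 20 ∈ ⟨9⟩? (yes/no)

⟨9⟩ has order 11; its elements mod 23 are {1, 2, 3, 4, 6, 8, 9, 12, 13, 16, 18}.
20 is not in this set.

no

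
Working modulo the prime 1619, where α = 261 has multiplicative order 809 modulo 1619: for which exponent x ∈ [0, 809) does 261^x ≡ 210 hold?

493

Baby-step giant-step with m = ceil(sqrt(809)) = 29.
Baby table (261^j mod 1619 for j=0..28):
  0:1  1:261  2:123  3:1342  4:558  5:1547  6:636  7:858
  8:516  9:299  10:327  11:1159  12:1365  13:85  14:1138  15:741
  16:740  17:479  18:356  19:633  20:75  21:147  22:1130  23:272
  24:1375  25:1076  26:749  27:1209  28:1463
Giant step factor: 261^(-29) ≡ 1357 (mod 1619).
Scan 210·1357^i mod 1619 for i = 0, 1, …:
  i=0: 210   i=1: 26   i=2: 1283   i=3: 606
  i=4: 1509   i=5: 1297   i=6: 176   i=7: 839
  i=8: 366   i=9: 1248     …   i=16: 1378
  i=17: 1
Match at i=17, j=0: x = 17·29 + 0 = 493.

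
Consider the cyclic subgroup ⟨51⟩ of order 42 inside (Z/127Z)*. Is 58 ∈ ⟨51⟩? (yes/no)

no

58 ∈ ⟨51⟩ iff 58^42 ≡ 1 (mod 127), since |⟨51⟩| = 42.
58^42 mod 127 = 19.
Since 19 ≠ 1, 58 does not lie in the subgroup.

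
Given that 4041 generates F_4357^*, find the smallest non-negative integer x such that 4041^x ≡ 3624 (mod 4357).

742

Baby-step giant-step with m = ceil(sqrt(4356)) = 66.
Baby table (4041^j mod 4357 for j=0..65):
  0:1  1:4041  2:4002  3:3255  4:4029  5:3437  6:3158  7:4182
  8:3016  9:1127  10:1142  11:759  12:4148  13:689  14:126  15:3754
  16:3197  17:572  18:2242  19:1719  20:1421  21:4092  22:957  23:2578
  24:111  25:4137  26:4165  27:4031  28:2805  29:2448  30:1978  31:2360
  32:3644  33:3101  34:409  35:1466  36:2943  37:2410  38:915  39:2779
  40:1950  41:2494  42:513  43:3458  44:879  45:1084  46:1659  47:2953
  48:3607  49:1722  50:473  51:3027  52:2008  53:1594  54:1708  55:540
  56:3640  57:8  58:1829  59:1517  60:4255  61:1733  62:1354  63:3479
  64:2957  65:2343
Giant step factor: 4041^(-66) ≡ 1486 (mod 4357).
Scan 3624·1486^i mod 4357 for i = 0, 1, …:
  i=0: 3624   i=1: 12   i=2: 404   i=3: 3435
  i=4: 2363   i=5: 4033   i=6: 2163   i=7: 3109
  i=8: 1554   i=9: 34   i=10: 2597   i=11: 3197
Match at i=11, j=16: x = 11·66 + 16 = 742.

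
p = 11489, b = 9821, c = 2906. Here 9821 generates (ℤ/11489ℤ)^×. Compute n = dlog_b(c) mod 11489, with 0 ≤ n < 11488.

437

Baby-step giant-step with m = ceil(sqrt(11488)) = 108.
Baby table (9821^j mod 11489 for j=0..107):
  0:1  1:9821  2:1886  3:2138  4:6895  5:11118  6:9911  7:1123
  8:11032  9:4002  10:11262  11:10988  12:8460  13:8701  14:8828  15:3794
  16:2047  17:9326  18:338  19:10666  20:5573  21:10326  22:9732  23:981
  24:6619  25:437  26:6380  27:8463  28:3697  29:2997  30:10208  31:11243
  32:8213  33:7093  34:2546  35:4202  36:10843  37:9051  38:10967  39:9021
  40:3562  41:9886  42:8356  43:9838  44:7997  45:11222  46:8774  47:1954
  48:3604  49:8764  50:7145  51:7722  52:10362  53:7129  54:11432  55:3164
  56:7388  57:4513  58:9100  59:9658  60:9523  61:4923  62:3071  63:1666
  64:1450  65:5579  66:318  67:9559  68:2320  69:2033  70:9700  71:8401
  72:3712  73:955  74:4031  75:8846  76:8237  77:1528  78:1854  79:9558
  80:3988  81:147  82:7562  83:1506  84:4083  85:2533  86:2908  87:9303
  88:4235  89:1755  90:2355  91:1098  92:6776  93:2808  94:3768  95:10948
  96:6246  97:2195  98:3731  99:3730  100:5398  101:3512  102:1374  103:5968
  104:6339  105:7917  106:6794  107:7251
Giant step factor: 9821^(-108) ≡ 3080 (mod 11489).
Scan 2906·3080^i mod 11489 for i = 0, 1, …:
  i=0: 2906   i=1: 549   i=2: 2037   i=3: 966
  i=4: 11118
Match at i=4, j=5: n = 4·108 + 5 = 437.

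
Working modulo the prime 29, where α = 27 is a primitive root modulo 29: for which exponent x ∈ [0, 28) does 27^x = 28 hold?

14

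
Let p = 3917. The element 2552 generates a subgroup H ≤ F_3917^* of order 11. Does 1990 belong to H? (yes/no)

⟨2552⟩ has order 11; its elements mod 3917 are {1, 66, 439, 788, 1087, 1236, 1555, 2058, 2552, 2650, 3236}.
1990 is not in this set.

no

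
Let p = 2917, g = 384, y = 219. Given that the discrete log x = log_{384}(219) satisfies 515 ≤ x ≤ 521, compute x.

520

Compute 384^515 mod 2917 = 28, then multiply by 384 repeatedly:
  384^515=28  384^516=2001  384^517=1213  384^518=1989  384^519=2439
  384^520=219
Found 219 at exponent 520.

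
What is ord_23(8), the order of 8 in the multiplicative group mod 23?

11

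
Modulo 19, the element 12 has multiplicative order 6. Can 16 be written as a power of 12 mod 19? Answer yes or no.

16 ∈ ⟨12⟩ iff 16^6 ≡ 1 (mod 19), since |⟨12⟩| = 6.
16^6 mod 19 = 7.
Since 7 ≠ 1, 16 does not lie in the subgroup.

no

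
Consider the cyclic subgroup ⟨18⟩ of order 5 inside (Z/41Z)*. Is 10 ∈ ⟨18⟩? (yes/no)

yes

⟨18⟩ has order 5; its elements mod 41 are {1, 10, 16, 18, 37}.
10 is in this set.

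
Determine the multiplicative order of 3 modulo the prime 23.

11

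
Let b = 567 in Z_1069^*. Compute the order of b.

356

The order of 567 must divide p − 1 = 1068 = 2^2 · 3 · 89.
Divisors: 1, 2, 3, 4, 6, 12, 89, 178, 267, 356, 534, 1068.
Check each in increasing order: 567^1 ≡ 567;  567^2 ≡ 789;  567^3 ≡ 521;  567^4 ≡ 363;  567^6 ≡ 984;  567^12 ≡ 811;  567^89 ≡ 249;  567^178 ≡ 1068;  567^267 ≡ 820;  567^356 ≡ 1.
Smallest exponent giving 1 is 356.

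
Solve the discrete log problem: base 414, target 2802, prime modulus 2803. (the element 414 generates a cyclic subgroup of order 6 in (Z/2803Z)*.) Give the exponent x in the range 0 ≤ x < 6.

3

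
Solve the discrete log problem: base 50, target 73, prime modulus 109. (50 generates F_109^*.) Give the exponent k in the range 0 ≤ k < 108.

100

Baby-step giant-step with m = ceil(sqrt(108)) = 11.
Baby table (50^j mod 109 for j=0..10):
  0:1  1:50  2:102  3:86  4:49  5:52  6:93  7:72
  8:3  9:41  10:88
Giant step factor: 50^(-11) ≡ 30 (mod 109).
Scan 73·30^i mod 109 for i = 0, 1, …:
  i=0: 73   i=1: 10   i=2: 82   i=3: 62
  i=4: 7   i=5: 101   i=6: 87   i=7: 103
  i=8: 38   i=9: 50
Match at i=9, j=1: k = 9·11 + 1 = 100.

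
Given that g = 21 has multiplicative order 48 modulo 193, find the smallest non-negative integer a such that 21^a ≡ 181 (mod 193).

Baby-step giant-step with m = ceil(sqrt(48)) = 7.
Baby table (21^j mod 193 for j=0..6):
  0:1  1:21  2:55  3:190  4:130  5:28  6:9
Giant step factor: 21^(-7) ≡ 48 (mod 193).
Scan 181·48^i mod 193 for i = 0, 1, …:
  i=0: 181   i=1: 3   i=2: 144   i=3: 157
  i=4: 9
Match at i=4, j=6: a = 4·7 + 6 = 34.

34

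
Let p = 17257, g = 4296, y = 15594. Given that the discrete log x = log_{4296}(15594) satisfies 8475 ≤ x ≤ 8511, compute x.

Compute 4296^8475 mod 17257 = 4459, then multiply by 4296 repeatedly:
  4296^8475=4459  4296^8476=594  4296^8477=15045  4296^8478=5855  4296^8479=9631
  4296^8480=9747  4296^8481=7630  4296^8482=7437  4296^8483=6645  4296^8484=3842
  4296^8485=7540  4296^8486=451  4296^8487=4712  4296^8488=291  4296^8489=7632
  4296^8490=16029  4296^8491=5154  4296^8492=853  4296^8493=6004  4296^8494=11226
  4296^8495=10838  4296^8496=662  4296^8497=13804  4296^8498=6932  4296^8499=11547
  4296^8500=9294  4296^8501=11583  4296^8502=8637  4296^8503=2002  4296^8504=6606
  4296^8505=8868  4296^8506=10729  4296^8507=15594
Found 15594 at exponent 8507.

8507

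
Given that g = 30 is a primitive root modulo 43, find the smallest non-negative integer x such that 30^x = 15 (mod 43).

Successive powers of 30 modulo 43:
  30^0=1  30^1=30  30^2=40  30^3=39  30^4=9  30^5=12
  30^6=16  30^7=7  30^8=38  30^9=22  30^10=15
So 30^10 ≡ 15 (mod 43), giving x = 10.

10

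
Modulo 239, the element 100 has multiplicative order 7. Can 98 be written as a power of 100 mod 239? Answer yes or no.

yes

98 ∈ ⟨100⟩ iff 98^7 ≡ 1 (mod 239), since |⟨100⟩| = 7.
98^7 mod 239 = 1.
Since 1 = 1, 98 lies in the subgroup.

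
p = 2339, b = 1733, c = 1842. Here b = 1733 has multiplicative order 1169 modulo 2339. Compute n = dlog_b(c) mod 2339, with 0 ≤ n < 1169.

320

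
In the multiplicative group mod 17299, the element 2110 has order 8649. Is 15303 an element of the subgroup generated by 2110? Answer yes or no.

no

15303 ∈ ⟨2110⟩ iff 15303^8649 ≡ 1 (mod 17299), since |⟨2110⟩| = 8649.
15303^8649 mod 17299 = 17298.
Since 17298 ≠ 1, 15303 does not lie in the subgroup.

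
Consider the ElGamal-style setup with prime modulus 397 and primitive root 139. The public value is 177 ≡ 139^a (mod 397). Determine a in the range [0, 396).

165

Baby-step giant-step with m = ceil(sqrt(396)) = 20.
Baby table (139^j mod 397 for j=0..19):
  0:1  1:139  2:265  3:311  4:353  5:236  6:250  7:211
  8:348  9:335  10:116  11:244  12:171  13:346  14:57  15:380
  16:19  17:259  18:271  19:351
Giant step factor: 139^(-20) ≡ 293 (mod 397).
Scan 177·293^i mod 397 for i = 0, 1, …:
  i=0: 177   i=1: 251   i=2: 98   i=3: 130
  i=4: 375   i=5: 303   i=6: 248   i=7: 13
  i=8: 236
Match at i=8, j=5: a = 8·20 + 5 = 165.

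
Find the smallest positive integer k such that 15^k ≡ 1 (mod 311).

31

The order of 15 must divide p − 1 = 310 = 2 · 5 · 31.
Divisors: 1, 2, 5, 10, 31, 62, 155, 310.
Check each in increasing order: 15^1 ≡ 15;  15^2 ≡ 225;  15^5 ≡ 224;  15^10 ≡ 105;  15^31 ≡ 1.
Smallest exponent giving 1 is 31.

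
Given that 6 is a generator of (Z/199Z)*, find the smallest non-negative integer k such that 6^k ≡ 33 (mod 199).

98

Baby-step giant-step with m = ceil(sqrt(198)) = 15.
Baby table (6^j mod 199 for j=0..14):
  0:1  1:6  2:36  3:17  4:102  5:15  6:90  7:142
  8:56  9:137  10:26  11:156  12:140  13:44  14:65
Giant step factor: 6^(-15) ≡ 174 (mod 199).
Scan 33·174^i mod 199 for i = 0, 1, …:
  i=0: 33   i=1: 170   i=2: 128   i=3: 183
  i=4: 2   i=5: 149   i=6: 56
Match at i=6, j=8: k = 6·15 + 8 = 98.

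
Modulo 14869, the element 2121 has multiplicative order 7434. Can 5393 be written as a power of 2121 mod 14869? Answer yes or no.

yes

5393 ∈ ⟨2121⟩ iff 5393^7434 ≡ 1 (mod 14869), since |⟨2121⟩| = 7434.
5393^7434 mod 14869 = 1.
Since 1 = 1, 5393 lies in the subgroup.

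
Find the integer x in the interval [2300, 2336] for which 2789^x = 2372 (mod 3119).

2304

Compute 2789^2300 mod 3119 = 1987, then multiply by 2789 repeatedly:
  2789^2300=1987  2789^2301=2399  2789^2302=556  2789^2303=541  2789^2304=2372
Found 2372 at exponent 2304.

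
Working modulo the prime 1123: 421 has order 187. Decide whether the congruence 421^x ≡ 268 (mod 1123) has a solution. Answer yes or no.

268 ∈ ⟨421⟩ iff 268^187 ≡ 1 (mod 1123), since |⟨421⟩| = 187.
268^187 mod 1123 = 1.
Since 1 = 1, 268 lies in the subgroup.

yes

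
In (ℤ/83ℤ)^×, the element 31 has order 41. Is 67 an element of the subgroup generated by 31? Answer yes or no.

no

67 ∈ ⟨31⟩ iff 67^41 ≡ 1 (mod 83), since |⟨31⟩| = 41.
67^41 mod 83 = 82.
Since 82 ≠ 1, 67 does not lie in the subgroup.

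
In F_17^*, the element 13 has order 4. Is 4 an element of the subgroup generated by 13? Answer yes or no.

yes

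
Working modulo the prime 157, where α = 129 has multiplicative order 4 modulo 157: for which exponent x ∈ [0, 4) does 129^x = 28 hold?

3

Successive powers of 129 modulo 157:
  129^0=1  129^1=129  129^2=156  129^3=28
So 129^3 ≡ 28 (mod 157), giving x = 3.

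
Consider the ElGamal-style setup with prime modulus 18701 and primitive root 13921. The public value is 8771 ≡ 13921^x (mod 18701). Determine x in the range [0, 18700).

Baby-step giant-step with m = ceil(sqrt(18700)) = 137.
Baby table (13921^j mod 18701 for j=0..136):
  0:1  1:13921  2:14479  3:2781  4:3231  5:2846  6:10448  7:8931
  8:4203  9:13235  10:2183  11:418  12:2967  13:11799  14:2996  15:4086
  16:11465  17:9931  18:11659  19:17661  20:15435  21:14846  22:6415  23:5940
  24:13619  25:18062  26:6157  27:4914  28:18237  29:11202  30:14104  31:18686
  32:15597  33:7227  34:14388  35:7638  36:13413  37:11589  38:15643  39:11759
  40:7186  41:4657  42:12431  43:11598  44:10025  45:11163  46:13514  47:15035
  48:643  49:12125  50:15600  51:11588  52:1722  53:15981  54:4405  55:1426
  56:9585  57:1150  58:1094  59:6960  60:279  61:12852  62:225  63:9158
  64:3801  65:8592  66:16337  67:4516  68:13175  69:8468  70:10625  71:4416
  72:4949  73:545  74:13040  75:17934  76:864  77:3001  78:17588  79:9056
  80:5135  81:9113  82:13190  83:11572  84:3398  85:8729  86:16012  87:5833
  88:1451  89:2291  90:7806  91:14516  92:12931  93:15326  94:12238  95:17789
  96:2027  97:16759  98:7064  99:8086  100:3887  101:8934  102:8564  103:569
  104:10526  105:10111  106:11505  107:5741  108:11088  109:16695  110:13768  111:16480
  112:12913  113:7861  114:13430  115:5133  116:18673  117:2933  118:6010  119:15637
  120:3037  121:13817  122:6672  123:11746  124:13223  125:3440  126:13680  127:6997
  128:10429  129:6246  130:9617  131:16499  132:15598  133:2447  134:10166  135:10419
  136:16644
Giant step factor: 13921^(-137) ≡ 14120 (mod 18701).
Scan 8771·14120^i mod 18701 for i = 0, 1, …:
  i=0: 8771   i=1: 8498   i=2: 6144   i=3: 18042
  i=4: 8018   i=5: 17007   i=6: 18000   i=7: 13410
  i=8: 1575   i=9: 3511     …   i=111: 8246
  i=112: 1094
Match at i=112, j=58: x = 112·137 + 58 = 15402.

15402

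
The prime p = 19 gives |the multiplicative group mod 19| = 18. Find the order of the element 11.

The order of 11 must divide p − 1 = 18 = 2 · 3^2.
Divisors: 1, 2, 3, 6, 9, 18.
Check each in increasing order: 11^1 ≡ 11;  11^2 ≡ 7;  11^3 ≡ 1.
Smallest exponent giving 1 is 3.

3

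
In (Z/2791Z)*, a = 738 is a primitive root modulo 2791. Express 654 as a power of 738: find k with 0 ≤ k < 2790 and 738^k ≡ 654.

1771

Baby-step giant-step with m = ceil(sqrt(2790)) = 53.
Baby table (738^j mod 2791 for j=0..52):
  0:1  1:738  2:399  3:1407  4:114  5:402  6:830  7:1311
  8:1832  9:1172  10:2517  11:1531  12:2314  13:2431  14:2256  15:1492
  16:1442  17:825  18:412  19:2628  20:2510  21:1947  22:2312  23:955
  24:1458  25:1469  26:1214  27:21  28:1543  29:6  30:1637  31:2394
  32:69  33:684  34:2412  35:2189  36:2284  37:2619  38:1450  39:1147
  40:813  41:2720  42:631  43:2372  44:579  45:279  46:2159  47:2472
  48:1813  49:1105  50:518  51:2708  52:148
Giant step factor: 738^(-53) ≡ 2337 (mod 2791).
Scan 654·2337^i mod 2791 for i = 0, 1, …:
  i=0: 654   i=1: 1721   i=2: 146   i=3: 700
  i=4: 374   i=5: 455   i=6: 2755   i=7: 2389
  i=8: 1093   i=9: 576     …   i=32: 1790
  i=33: 2312
Match at i=33, j=22: k = 33·53 + 22 = 1771.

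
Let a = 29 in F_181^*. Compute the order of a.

The order of 29 must divide p − 1 = 180 = 2^2 · 3^2 · 5.
Divisors: 1, 2, 3, 4, 5, 6, 9, 10, 12, 15, 18, 20, 30, 36, 45, 60, 90, 180.
Check each in increasing order: 29^1 ≡ 29;  29^2 ≡ 117;  29^3 ≡ 135;  29^4 ≡ 114;  29^5 ≡ 48;  29^6 ≡ 125;  29^9 ≡ 42;  29^10 ≡ 132;  29^12 ≡ 59;  29^15 ≡ 1.
Smallest exponent giving 1 is 15.

15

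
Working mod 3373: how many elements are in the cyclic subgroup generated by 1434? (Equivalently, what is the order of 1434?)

1124

The order of 1434 must divide p − 1 = 3372 = 2^2 · 3 · 281.
Divisors: 1, 2, 3, 4, 6, 12, 281, 562, 843, 1124, 1686, 3372.
Check each in increasing order: 1434^1 ≡ 1434;  1434^2 ≡ 2199;  1434^3 ≡ 2984;  1434^4 ≡ 2092;  1434^6 ≡ 2909;  1434^12 ≡ 2797;  1434^281 ≡ 1105;  1434^562 ≡ 3372;  1434^843 ≡ 2268;  1434^1124 ≡ 1.
Smallest exponent giving 1 is 1124.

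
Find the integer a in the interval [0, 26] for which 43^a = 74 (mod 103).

Compute 43^0 mod 103 = 1, then multiply by 43 repeatedly:
  43^0=1  43^1=43  43^2=98  43^3=94  43^4=25
  43^5=45  43^6=81  43^7=84  43^8=7  43^9=95
  43^10=68  43^11=40  43^12=72  43^13=6  43^14=52
  43^15=73  43^16=49  43^17=47  43^18=64  43^19=74
Found 74 at exponent 19.

19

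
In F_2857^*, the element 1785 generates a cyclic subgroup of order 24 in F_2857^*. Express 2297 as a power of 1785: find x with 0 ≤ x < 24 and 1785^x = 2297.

7

Successive powers of 1785 modulo 2857:
  1785^0=1  1785^1=1785  1785^2=670  1785^3=1724  1785^4=351  1785^5=852
  1785^6=896  1785^7=2297
So 1785^7 ≡ 2297 (mod 2857), giving x = 7.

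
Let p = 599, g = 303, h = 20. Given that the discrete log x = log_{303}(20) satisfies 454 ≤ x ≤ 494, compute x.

486

Compute 303^454 mod 599 = 507, then multiply by 303 repeatedly:
  303^454=507  303^455=277  303^456=71  303^457=548  303^458=121
  303^459=124  303^460=434  303^461=321  303^462=225  303^463=488
  303^464=510  303^465=587  303^466=557  303^467=452  303^468=384
  303^469=146  303^470=511  303^471=291  303^472=120  303^473=420
  303^474=272  303^475=353  303^476=337  303^477=281  303^478=85
  303^479=597  303^480=592  303^481=275  303^482=64  303^483=224
  303^484=185  303^485=348  303^486=20
Found 20 at exponent 486.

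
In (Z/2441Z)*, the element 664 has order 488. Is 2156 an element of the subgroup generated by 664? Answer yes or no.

2156 ∈ ⟨664⟩ iff 2156^488 ≡ 1 (mod 2441), since |⟨664⟩| = 488.
2156^488 mod 2441 = 1.
Since 1 = 1, 2156 lies in the subgroup.

yes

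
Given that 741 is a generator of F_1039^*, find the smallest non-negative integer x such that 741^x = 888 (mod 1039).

Baby-step giant-step with m = ceil(sqrt(1038)) = 33.
Baby table (741^j mod 1039 for j=0..32):
  0:1  1:741  2:489  3:777  4:151  5:718  6:70  7:959
  8:982  9:362  10:180  11:388  12:744  13:634  14:166  15:404
  16:132  17:146  18:130  19:742  20:191  21:227  22:928  23:869
  24:788  25:1029  26:902  27:305  28:542  29:568  30:93  31:339
  32:800
Giant step factor: 741^(-33) ≡ 895 (mod 1039).
Scan 888·895^i mod 1039 for i = 0, 1, …:
  i=0: 888   i=1: 964   i=2: 410   i=3: 183
  i=4: 662   i=5: 260   i=6: 1003   i=7: 1028
  i=8: 545   i=9: 484     …   i=14: 357
  i=15: 542
Match at i=15, j=28: x = 15·33 + 28 = 523.

523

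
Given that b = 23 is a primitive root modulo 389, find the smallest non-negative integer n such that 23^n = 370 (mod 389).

244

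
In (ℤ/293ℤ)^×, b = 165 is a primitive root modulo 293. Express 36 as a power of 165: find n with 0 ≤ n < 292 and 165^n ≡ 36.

212

Baby-step giant-step with m = ceil(sqrt(292)) = 18.
Baby table (165^j mod 293 for j=0..17):
  0:1  1:165  2:269  3:142  4:283  5:108  6:240  7:45
  8:100  9:92  10:237  11:136  12:172  13:252  14:267  15:105
  16:38  17:117
Giant step factor: 165^(-18) ≡ 71 (mod 293).
Scan 36·71^i mod 293 for i = 0, 1, …:
  i=0: 36   i=1: 212   i=2: 109   i=3: 121
  i=4: 94   i=5: 228   i=6: 73   i=7: 202
  i=8: 278   i=9: 107   i=10: 272   i=11: 267
Match at i=11, j=14: n = 11·18 + 14 = 212.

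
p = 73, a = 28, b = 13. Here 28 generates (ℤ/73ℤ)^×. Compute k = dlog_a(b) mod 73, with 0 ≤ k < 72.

35

Baby-step giant-step with m = ceil(sqrt(72)) = 9.
Baby table (28^j mod 73 for j=0..8):
  0:1  1:28  2:54  3:52  4:69  5:34  6:3  7:11
  8:16
Giant step factor: 28^(-9) ≡ 22 (mod 73).
Scan 13·22^i mod 73 for i = 0, 1, …:
  i=0: 13   i=1: 67   i=2: 14   i=3: 16
Match at i=3, j=8: k = 3·9 + 8 = 35.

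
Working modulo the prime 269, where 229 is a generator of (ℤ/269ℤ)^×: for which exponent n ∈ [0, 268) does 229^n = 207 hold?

Successive powers of 229 modulo 269:
  229^0=1  229^1=229  229^2=255  229^3=22  229^4=196  229^5=230
  229^6=215  229^7=8  229^8=218  229^9=157  229^10=176  229^11=223
  229^12=226  229^13=106  229^14=64  229^15=130  229^16=180  229^17=63
  229^18=170  229^19=194  229^20=41  229^21=243  229^22=233  229^23=95
  229^24=235  229^25=15  229^26=207
So 229^26 ≡ 207 (mod 269), giving n = 26.

26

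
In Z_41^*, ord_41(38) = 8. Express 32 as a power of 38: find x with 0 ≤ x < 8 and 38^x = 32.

6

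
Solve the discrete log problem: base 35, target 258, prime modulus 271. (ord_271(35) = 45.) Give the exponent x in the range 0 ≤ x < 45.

20

Successive powers of 35 modulo 271:
  35^0=1  35^1=35  35^2=141  35^3=57  35^4=98  35^5=178
  35^6=268  35^7=166  35^8=119  35^9=100  35^10=248  35^11=8
  35^12=9  35^13=44  35^14=185  35^15=242  35^16=69  35^17=247
  35^18=244  35^19=139  35^20=258
So 35^20 ≡ 258 (mod 271), giving x = 20.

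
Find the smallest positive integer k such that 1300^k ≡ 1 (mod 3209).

3208

The order of 1300 must divide p − 1 = 3208 = 2^3 · 401.
Divisors: 1, 2, 4, 8, 401, 802, 1604, 3208.
Check each in increasing order: 1300^1 ≡ 1300;  1300^2 ≡ 2066;  1300^4 ≡ 386;  1300^8 ≡ 1382;  1300^401 ≡ 3187;  1300^802 ≡ 484;  1300^1604 ≡ 3208;  1300^3208 ≡ 1.
Smallest exponent giving 1 is 3208.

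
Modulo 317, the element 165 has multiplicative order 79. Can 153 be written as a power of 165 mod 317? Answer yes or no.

no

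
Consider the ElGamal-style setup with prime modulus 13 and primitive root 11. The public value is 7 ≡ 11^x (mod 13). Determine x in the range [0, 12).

5

Successive powers of 11 modulo 13:
  11^0=1  11^1=11  11^2=4  11^3=5  11^4=3  11^5=7
So 11^5 ≡ 7 (mod 13), giving x = 5.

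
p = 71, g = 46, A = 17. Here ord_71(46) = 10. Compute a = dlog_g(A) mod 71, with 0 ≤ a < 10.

9

Successive powers of 46 modulo 71:
  46^0=1  46^1=46  46^2=57  46^3=66  46^4=54  46^5=70
  46^6=25  46^7=14  46^8=5  46^9=17
So 46^9 ≡ 17 (mod 71), giving a = 9.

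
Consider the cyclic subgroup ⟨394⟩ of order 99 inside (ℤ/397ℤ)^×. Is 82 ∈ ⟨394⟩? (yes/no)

82 ∈ ⟨394⟩ iff 82^99 ≡ 1 (mod 397), since |⟨394⟩| = 99.
82^99 mod 397 = 1.
Since 1 = 1, 82 lies in the subgroup.

yes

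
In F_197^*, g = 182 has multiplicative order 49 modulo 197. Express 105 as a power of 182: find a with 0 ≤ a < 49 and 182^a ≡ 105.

48

Baby-step giant-step with m = ceil(sqrt(49)) = 7.
Baby table (182^j mod 197 for j=0..6):
  0:1  1:182  2:28  3:171  4:193  5:60  6:85
Giant step factor: 182^(-7) ≡ 36 (mod 197).
Scan 105·36^i mod 197 for i = 0, 1, …:
  i=0: 105   i=1: 37   i=2: 150   i=3: 81
  i=4: 158   i=5: 172   i=6: 85
Match at i=6, j=6: a = 6·7 + 6 = 48.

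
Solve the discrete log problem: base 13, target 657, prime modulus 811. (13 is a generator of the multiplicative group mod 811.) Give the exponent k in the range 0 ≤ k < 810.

70

Baby-step giant-step with m = ceil(sqrt(810)) = 29.
Baby table (13^j mod 811 for j=0..28):
  0:1  1:13  2:169  3:575  4:176  5:666  6:548  7:636
  8:158  9:432  10:750  11:18  12:234  13:609  14:618  15:735
  16:634  17:132  18:94  19:411  20:477  21:524  22:324  23:157
  24:419  25:581  26:254  27:58  28:754
Giant step factor: 13^(-29) ≡ 336 (mod 811).
Scan 657·336^i mod 811 for i = 0, 1, …:
  i=0: 657   i=1: 160   i=2: 234
Match at i=2, j=12: k = 2·29 + 12 = 70.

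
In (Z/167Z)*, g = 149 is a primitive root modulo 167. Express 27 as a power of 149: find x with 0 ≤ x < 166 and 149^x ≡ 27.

34

Baby-step giant-step with m = ceil(sqrt(166)) = 13.
Baby table (149^j mod 167 for j=0..12):
  0:1  1:149  2:157  3:13  4:100  5:37  6:2  7:131
  8:147  9:26  10:33  11:74  12:4
Giant step factor: 149^(-13) ≡ 109 (mod 167).
Scan 27·109^i mod 167 for i = 0, 1, …:
  i=0: 27   i=1: 104   i=2: 147
Match at i=2, j=8: x = 2·13 + 8 = 34.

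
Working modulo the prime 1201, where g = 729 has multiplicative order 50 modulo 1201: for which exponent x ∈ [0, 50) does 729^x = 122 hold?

Baby-step giant-step with m = ceil(sqrt(50)) = 8.
Baby table (729^j mod 1201 for j=0..7):
  0:1  1:729  2:599  3:708  4:903  5:139  6:447  7:392
Giant step factor: 729^(-8) ≡ 875 (mod 1201).
Scan 122·875^i mod 1201 for i = 0, 1, …:
  i=0: 122   i=1: 1062   i=2: 877   i=3: 1137
  i=4: 447
Match at i=4, j=6: x = 4·8 + 6 = 38.

38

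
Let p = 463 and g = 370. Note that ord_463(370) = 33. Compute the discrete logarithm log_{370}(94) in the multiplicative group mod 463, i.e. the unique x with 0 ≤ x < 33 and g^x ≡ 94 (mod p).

Successive powers of 370 modulo 463:
  370^0=1  370^1=370  370^2=315  370^3=337  370^4=143  370^5=128
  370^6=134  370^7=39  370^8=77  370^9=247  370^10=179  370^11=21
  370^12=362  370^13=133  370^14=132  370^15=225  370^16=373  370^17=36
  370^18=356  370^19=228  370^20=94
So 370^20 ≡ 94 (mod 463), giving x = 20.

20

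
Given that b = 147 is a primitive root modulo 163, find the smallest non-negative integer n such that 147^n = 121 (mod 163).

Baby-step giant-step with m = ceil(sqrt(162)) = 13.
Baby table (147^j mod 163 for j=0..12):
  0:1  1:147  2:93  3:142  4:10  5:3  6:115  7:116
  8:100  9:30  10:9  11:19  12:22
Giant step factor: 147^(-13) ≡ 94 (mod 163).
Scan 121·94^i mod 163 for i = 0, 1, …:
  i=0: 121   i=1: 127   i=2: 39   i=3: 80
  i=4: 22
Match at i=4, j=12: n = 4·13 + 12 = 64.

64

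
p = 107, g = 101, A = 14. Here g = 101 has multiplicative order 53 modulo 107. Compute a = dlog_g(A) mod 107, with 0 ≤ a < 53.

Successive powers of 101 modulo 107:
  101^0=1  101^1=101  101^2=36  101^3=105  101^4=12  101^5=35
  101^6=4  101^7=83  101^8=37  101^9=99  101^10=48  101^11=33
  101^12=16  101^13=11  101^14=41  101^15=75  101^16=85  101^17=25
  101^18=64  101^19=44  101^20=57  101^21=86  101^22=19  101^23=100
  101^24=42  101^25=69  101^26=14
So 101^26 ≡ 14 (mod 107), giving a = 26.

26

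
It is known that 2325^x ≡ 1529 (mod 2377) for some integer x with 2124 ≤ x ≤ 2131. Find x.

2127

Compute 2325^2124 mod 2377 = 888, then multiply by 2325 repeatedly:
  2325^2124=888  2325^2125=1364  2325^2126=382  2325^2127=1529
Found 1529 at exponent 2127.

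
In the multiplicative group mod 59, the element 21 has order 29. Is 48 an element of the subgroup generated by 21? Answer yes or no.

yes

48 ∈ ⟨21⟩ iff 48^29 ≡ 1 (mod 59), since |⟨21⟩| = 29.
48^29 mod 59 = 1.
Since 1 = 1, 48 lies in the subgroup.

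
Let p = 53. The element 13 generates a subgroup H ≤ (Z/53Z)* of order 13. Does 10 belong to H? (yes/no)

10 ∈ ⟨13⟩ iff 10^13 ≡ 1 (mod 53), since |⟨13⟩| = 13.
10^13 mod 53 = 1.
Since 1 = 1, 10 lies in the subgroup.

yes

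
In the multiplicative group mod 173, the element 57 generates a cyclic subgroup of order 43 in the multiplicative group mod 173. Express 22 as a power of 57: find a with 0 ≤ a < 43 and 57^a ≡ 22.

Successive powers of 57 modulo 173:
  57^0=1  57^1=57  57^2=135  57^3=83  57^4=60  57^5=133
  57^6=142  57^7=136  57^8=140  57^9=22
So 57^9 ≡ 22 (mod 173), giving a = 9.

9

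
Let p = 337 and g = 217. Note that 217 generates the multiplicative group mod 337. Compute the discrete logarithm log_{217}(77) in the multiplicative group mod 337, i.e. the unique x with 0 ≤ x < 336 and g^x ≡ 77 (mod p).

99

Baby-step giant-step with m = ceil(sqrt(336)) = 19.
Baby table (217^j mod 337 for j=0..18):
  0:1  1:217  2:246  3:136  4:193  5:93  6:298  7:299
  8:179  9:88  10:224  11:80  12:173  13:134  14:96  15:275
  16:26  17:250  18:330
Giant step factor: 217^(-19) ≡ 67 (mod 337).
Scan 77·67^i mod 337 for i = 0, 1, …:
  i=0: 77   i=1: 104   i=2: 228   i=3: 111
  i=4: 23   i=5: 193
Match at i=5, j=4: x = 5·19 + 4 = 99.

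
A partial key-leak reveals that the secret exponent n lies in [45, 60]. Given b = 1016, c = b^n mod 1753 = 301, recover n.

54

Compute 1016^45 mod 1753 = 763, then multiply by 1016 repeatedly:
  1016^45=763  1016^46=382  1016^47=699  1016^48=219  1016^49=1626
  1016^50=690  1016^51=1593  1016^52=469  1016^53=1441  1016^54=301
Found 301 at exponent 54.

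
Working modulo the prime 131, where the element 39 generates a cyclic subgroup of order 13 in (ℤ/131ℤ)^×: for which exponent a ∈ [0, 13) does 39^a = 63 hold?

Successive powers of 39 modulo 131:
  39^0=1  39^1=39  39^2=80  39^3=107  39^4=112  39^5=45
  39^6=52  39^7=63
So 39^7 ≡ 63 (mod 131), giving a = 7.

7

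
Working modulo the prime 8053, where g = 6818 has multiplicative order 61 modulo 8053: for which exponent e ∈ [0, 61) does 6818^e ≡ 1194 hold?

Successive powers of 6818 modulo 8053:
  6818^0=1  6818^1=6818  6818^2=3208  6818^3=196  6818^4=7583  6818^5=634
  6818^6=6204  6818^7=4516  6818^8=3469  6818^9=8034  6818^10=7359  6818^11=3472
  6818^12=4329  6818^13=877  6818^14=4060  6818^15=2919  6818^16=2779  6818^17=6566
  6818^18=361  6818^19=5133  6818^20=6509  6818^21=6332  6818^22=7496  6818^23=3390
  6818^24=910  6818^25=3570  6818^26=4094  6818^27=1194
So 6818^27 ≡ 1194 (mod 8053), giving e = 27.

27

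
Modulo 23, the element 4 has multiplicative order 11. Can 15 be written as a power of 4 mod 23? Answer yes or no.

no

⟨4⟩ has order 11; its elements mod 23 are {1, 2, 3, 4, 6, 8, 9, 12, 13, 16, 18}.
15 is not in this set.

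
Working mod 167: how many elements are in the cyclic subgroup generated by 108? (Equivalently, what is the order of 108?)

The order of 108 must divide p − 1 = 166 = 2 · 83.
Divisors: 1, 2, 83, 166.
Check each in increasing order: 108^1 ≡ 108;  108^2 ≡ 141;  108^83 ≡ 1.
Smallest exponent giving 1 is 83.

83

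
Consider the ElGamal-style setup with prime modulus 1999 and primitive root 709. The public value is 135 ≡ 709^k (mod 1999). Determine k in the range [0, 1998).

Baby-step giant-step with m = ceil(sqrt(1998)) = 45.
Baby table (709^j mod 1999 for j=0..44):
  0:1  1:709  2:932  3:1118  4:1058  5:497  6:549  7:1435
  8:1923  9:89  10:1132  11:989  12:1551  13:209  14:255  15:885
  16:1778  17:1232  18:1924  19:798  20:65  21:108  22:610  23:706
  24:804  25:321  26:1702  27:1321  28:1057  29:1787  30:1616  31:317
  32:865  33:1591  34:583  35:1553  36:1627  37:120  38:1122  39:1895
  40:227  41:1023  42:1669  43:1912  44:286
Giant step factor: 709^(-45) ≡ 859 (mod 1999).
Scan 135·859^i mod 1999 for i = 0, 1, …:
  i=0: 135   i=1: 23   i=2: 1766   i=3: 1752
  i=4: 1720   i=5: 219   i=6: 215   i=7: 777
  i=8: 1776   i=9: 347     …   i=36: 1253
  i=37: 865
Match at i=37, j=32: k = 37·45 + 32 = 1697.

1697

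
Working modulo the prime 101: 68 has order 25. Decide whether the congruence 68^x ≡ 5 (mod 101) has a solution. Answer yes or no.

yes

⟨68⟩ has order 25; its elements mod 101 are {1, 5, 16, 19, 24, 25, 31, 36, 37, 52, 54, 56, 58, 68, 71, 78, 79, 80, 81, 84, 87, 88, 92, 95, 97}.
5 is in this set.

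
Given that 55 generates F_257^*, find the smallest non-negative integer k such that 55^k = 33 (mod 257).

Baby-step giant-step with m = ceil(sqrt(256)) = 16.
Baby table (55^j mod 257 for j=0..15):
  0:1  1:55  2:198  3:96  4:140  5:247  6:221  7:76
  8:68  9:142  10:100  11:103  12:11  13:91  14:122  15:28
Giant step factor: 55^(-16) ≡ 128 (mod 257).
Scan 33·128^i mod 257 for i = 0, 1, …:
  i=0: 33   i=1: 112   i=2: 201   i=3: 28
Match at i=3, j=15: k = 3·16 + 15 = 63.

63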